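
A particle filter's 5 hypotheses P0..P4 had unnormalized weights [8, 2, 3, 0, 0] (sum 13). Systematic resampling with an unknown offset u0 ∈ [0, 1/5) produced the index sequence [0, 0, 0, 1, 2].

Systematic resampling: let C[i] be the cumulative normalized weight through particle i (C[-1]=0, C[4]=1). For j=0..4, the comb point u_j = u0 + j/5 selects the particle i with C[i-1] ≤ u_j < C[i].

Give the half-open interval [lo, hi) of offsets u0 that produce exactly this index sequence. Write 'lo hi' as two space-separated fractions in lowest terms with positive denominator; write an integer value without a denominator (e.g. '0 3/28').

C = [8/13, 10/13, 1, 1, 1]
j=0 picked index 0: u0 ∈ [0, 8/13)
j=1 picked index 0: u0 ∈ [-1/5, 27/65)
j=2 picked index 0: u0 ∈ [-2/5, 14/65)
j=3 picked index 1: u0 ∈ [1/65, 11/65)
j=4 picked index 2: u0 ∈ [-2/65, 1/5)
intersection: [1/65, 11/65)

1/65 11/65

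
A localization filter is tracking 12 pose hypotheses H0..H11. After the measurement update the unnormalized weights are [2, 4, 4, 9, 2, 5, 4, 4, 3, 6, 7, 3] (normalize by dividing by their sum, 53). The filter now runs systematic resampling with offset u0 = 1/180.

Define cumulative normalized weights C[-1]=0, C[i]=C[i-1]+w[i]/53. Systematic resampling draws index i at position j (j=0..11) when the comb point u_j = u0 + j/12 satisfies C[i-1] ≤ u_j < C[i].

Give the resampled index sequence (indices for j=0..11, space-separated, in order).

C = [2/53, 6/53, 10/53, 19/53, 21/53, 26/53, 30/53, 34/53, 37/53, 43/53, 50/53, 1]
j=0: u_0=1/180 ∈ [0, 2/53) → index 0
j=1: u_1=4/45 ∈ [2/53, 6/53) → index 1
j=2: u_2=31/180 ∈ [6/53, 10/53) → index 2
j=3: u_3=23/90 ∈ [10/53, 19/53) → index 3
j=4: u_4=61/180 ∈ [10/53, 19/53) → index 3
j=5: u_5=19/45 ∈ [21/53, 26/53) → index 5
j=6: u_6=91/180 ∈ [26/53, 30/53) → index 6
j=7: u_7=53/90 ∈ [30/53, 34/53) → index 7
j=8: u_8=121/180 ∈ [34/53, 37/53) → index 8
j=9: u_9=34/45 ∈ [37/53, 43/53) → index 9
j=10: u_10=151/180 ∈ [43/53, 50/53) → index 10
j=11: u_11=83/90 ∈ [43/53, 50/53) → index 10

0 1 2 3 3 5 6 7 8 9 10 10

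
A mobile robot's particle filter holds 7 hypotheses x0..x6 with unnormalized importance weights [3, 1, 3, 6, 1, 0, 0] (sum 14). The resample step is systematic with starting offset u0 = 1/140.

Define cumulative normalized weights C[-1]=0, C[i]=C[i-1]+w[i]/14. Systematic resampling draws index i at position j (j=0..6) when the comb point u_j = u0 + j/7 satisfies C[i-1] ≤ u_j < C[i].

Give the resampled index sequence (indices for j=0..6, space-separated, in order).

C = [3/14, 2/7, 1/2, 13/14, 1, 1, 1]
j=0: u_0=1/140 ∈ [0, 3/14) → index 0
j=1: u_1=3/20 ∈ [0, 3/14) → index 0
j=2: u_2=41/140 ∈ [2/7, 1/2) → index 2
j=3: u_3=61/140 ∈ [2/7, 1/2) → index 2
j=4: u_4=81/140 ∈ [1/2, 13/14) → index 3
j=5: u_5=101/140 ∈ [1/2, 13/14) → index 3
j=6: u_6=121/140 ∈ [1/2, 13/14) → index 3

0 0 2 2 3 3 3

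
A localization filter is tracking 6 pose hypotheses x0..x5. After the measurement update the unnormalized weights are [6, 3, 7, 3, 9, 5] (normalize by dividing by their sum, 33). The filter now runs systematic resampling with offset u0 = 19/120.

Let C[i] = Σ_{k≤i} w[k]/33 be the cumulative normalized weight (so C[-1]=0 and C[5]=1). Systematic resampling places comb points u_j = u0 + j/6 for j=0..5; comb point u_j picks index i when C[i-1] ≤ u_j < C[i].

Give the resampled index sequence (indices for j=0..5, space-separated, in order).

C = [2/11, 3/11, 16/33, 19/33, 28/33, 1]
j=0: u_0=19/120 ∈ [0, 2/11) → index 0
j=1: u_1=13/40 ∈ [3/11, 16/33) → index 2
j=2: u_2=59/120 ∈ [16/33, 19/33) → index 3
j=3: u_3=79/120 ∈ [19/33, 28/33) → index 4
j=4: u_4=33/40 ∈ [19/33, 28/33) → index 4
j=5: u_5=119/120 ∈ [28/33, 1) → index 5

0 2 3 4 4 5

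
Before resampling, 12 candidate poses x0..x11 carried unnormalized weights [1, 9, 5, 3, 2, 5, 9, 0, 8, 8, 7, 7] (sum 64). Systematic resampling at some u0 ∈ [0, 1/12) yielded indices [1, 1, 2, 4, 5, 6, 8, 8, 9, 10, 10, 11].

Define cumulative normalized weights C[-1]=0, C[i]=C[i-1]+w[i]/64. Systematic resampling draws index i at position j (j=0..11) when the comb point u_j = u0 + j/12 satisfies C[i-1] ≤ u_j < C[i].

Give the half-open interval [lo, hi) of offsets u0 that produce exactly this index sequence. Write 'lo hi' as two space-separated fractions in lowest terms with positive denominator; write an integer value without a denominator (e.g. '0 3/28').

C = [1/64, 5/32, 15/64, 9/32, 5/16, 25/64, 17/32, 17/32, 21/32, 25/32, 57/64, 1]
j=0 picked index 1: u0 ∈ [1/64, 5/32)
j=1 picked index 1: u0 ∈ [-13/192, 7/96)
j=2 picked index 2: u0 ∈ [-1/96, 13/192)
j=3 picked index 4: u0 ∈ [1/32, 1/16)
j=4 picked index 5: u0 ∈ [-1/48, 11/192)
j=5 picked index 6: u0 ∈ [-5/192, 11/96)
j=6 picked index 8: u0 ∈ [1/32, 5/32)
j=7 picked index 8: u0 ∈ [-5/96, 7/96)
j=8 picked index 9: u0 ∈ [-1/96, 11/96)
j=9 picked index 10: u0 ∈ [1/32, 9/64)
j=10 picked index 10: u0 ∈ [-5/96, 11/192)
j=11 picked index 11: u0 ∈ [-5/192, 1/12)
intersection: [1/32, 11/192)

1/32 11/192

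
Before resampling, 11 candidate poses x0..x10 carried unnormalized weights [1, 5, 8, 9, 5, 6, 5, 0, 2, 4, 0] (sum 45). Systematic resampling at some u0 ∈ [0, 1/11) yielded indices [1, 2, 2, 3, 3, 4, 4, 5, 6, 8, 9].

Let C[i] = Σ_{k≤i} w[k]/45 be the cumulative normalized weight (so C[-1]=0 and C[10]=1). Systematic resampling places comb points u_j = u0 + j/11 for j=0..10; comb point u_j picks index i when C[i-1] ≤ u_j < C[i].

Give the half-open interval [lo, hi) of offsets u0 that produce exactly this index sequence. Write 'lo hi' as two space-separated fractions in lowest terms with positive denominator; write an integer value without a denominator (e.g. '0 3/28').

28/495 38/495

C = [1/45, 2/15, 14/45, 23/45, 28/45, 34/45, 13/15, 13/15, 41/45, 1, 1]
j=0 picked index 1: u0 ∈ [1/45, 2/15)
j=1 picked index 2: u0 ∈ [7/165, 109/495)
j=2 picked index 2: u0 ∈ [-8/165, 64/495)
j=3 picked index 3: u0 ∈ [19/495, 118/495)
j=4 picked index 3: u0 ∈ [-26/495, 73/495)
j=5 picked index 4: u0 ∈ [28/495, 83/495)
j=6 picked index 4: u0 ∈ [-17/495, 38/495)
j=7 picked index 5: u0 ∈ [-7/495, 59/495)
j=8 picked index 6: u0 ∈ [14/495, 23/165)
j=9 picked index 8: u0 ∈ [8/165, 46/495)
j=10 picked index 9: u0 ∈ [1/495, 1/11)
intersection: [28/495, 38/495)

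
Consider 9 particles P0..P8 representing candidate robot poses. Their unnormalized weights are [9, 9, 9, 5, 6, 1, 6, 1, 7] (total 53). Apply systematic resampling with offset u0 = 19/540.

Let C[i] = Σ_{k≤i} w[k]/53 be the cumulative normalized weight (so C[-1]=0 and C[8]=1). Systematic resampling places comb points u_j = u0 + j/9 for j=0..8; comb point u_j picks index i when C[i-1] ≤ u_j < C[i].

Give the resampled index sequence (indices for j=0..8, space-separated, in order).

0 0 1 2 2 3 4 6 8

C = [9/53, 18/53, 27/53, 32/53, 38/53, 39/53, 45/53, 46/53, 1]
j=0: u_0=19/540 ∈ [0, 9/53) → index 0
j=1: u_1=79/540 ∈ [0, 9/53) → index 0
j=2: u_2=139/540 ∈ [9/53, 18/53) → index 1
j=3: u_3=199/540 ∈ [18/53, 27/53) → index 2
j=4: u_4=259/540 ∈ [18/53, 27/53) → index 2
j=5: u_5=319/540 ∈ [27/53, 32/53) → index 3
j=6: u_6=379/540 ∈ [32/53, 38/53) → index 4
j=7: u_7=439/540 ∈ [39/53, 45/53) → index 6
j=8: u_8=499/540 ∈ [46/53, 1) → index 8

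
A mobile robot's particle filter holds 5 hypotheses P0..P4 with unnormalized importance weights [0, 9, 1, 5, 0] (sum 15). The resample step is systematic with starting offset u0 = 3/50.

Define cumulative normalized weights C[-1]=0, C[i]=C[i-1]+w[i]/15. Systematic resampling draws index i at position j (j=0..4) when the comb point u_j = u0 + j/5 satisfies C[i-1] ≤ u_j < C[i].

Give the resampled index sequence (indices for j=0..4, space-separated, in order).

1 1 1 2 3

C = [0, 3/5, 2/3, 1, 1]
j=0: u_0=3/50 ∈ [0, 3/5) → index 1
j=1: u_1=13/50 ∈ [0, 3/5) → index 1
j=2: u_2=23/50 ∈ [0, 3/5) → index 1
j=3: u_3=33/50 ∈ [3/5, 2/3) → index 2
j=4: u_4=43/50 ∈ [2/3, 1) → index 3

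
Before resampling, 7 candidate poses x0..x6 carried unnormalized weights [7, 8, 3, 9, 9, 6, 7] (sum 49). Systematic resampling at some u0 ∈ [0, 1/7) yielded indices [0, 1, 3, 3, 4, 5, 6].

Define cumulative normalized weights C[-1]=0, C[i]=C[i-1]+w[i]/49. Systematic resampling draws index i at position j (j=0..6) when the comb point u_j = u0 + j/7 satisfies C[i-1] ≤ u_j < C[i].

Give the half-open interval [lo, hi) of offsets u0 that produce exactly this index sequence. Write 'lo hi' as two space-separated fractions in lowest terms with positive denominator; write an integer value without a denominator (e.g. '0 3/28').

C = [1/7, 15/49, 18/49, 27/49, 36/49, 6/7, 1]
j=0 picked index 0: u0 ∈ [0, 1/7)
j=1 picked index 1: u0 ∈ [0, 8/49)
j=2 picked index 3: u0 ∈ [4/49, 13/49)
j=3 picked index 3: u0 ∈ [-3/49, 6/49)
j=4 picked index 4: u0 ∈ [-1/49, 8/49)
j=5 picked index 5: u0 ∈ [1/49, 1/7)
j=6 picked index 6: u0 ∈ [0, 1/7)
intersection: [4/49, 6/49)

4/49 6/49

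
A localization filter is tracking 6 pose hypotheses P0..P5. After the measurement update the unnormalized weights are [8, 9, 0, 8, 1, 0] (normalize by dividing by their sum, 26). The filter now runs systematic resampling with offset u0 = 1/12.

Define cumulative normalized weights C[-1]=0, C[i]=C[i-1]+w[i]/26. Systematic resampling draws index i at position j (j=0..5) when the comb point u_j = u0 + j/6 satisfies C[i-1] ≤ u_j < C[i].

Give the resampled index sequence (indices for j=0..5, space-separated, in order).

0 0 1 1 3 3

C = [4/13, 17/26, 17/26, 25/26, 1, 1]
j=0: u_0=1/12 ∈ [0, 4/13) → index 0
j=1: u_1=1/4 ∈ [0, 4/13) → index 0
j=2: u_2=5/12 ∈ [4/13, 17/26) → index 1
j=3: u_3=7/12 ∈ [4/13, 17/26) → index 1
j=4: u_4=3/4 ∈ [17/26, 25/26) → index 3
j=5: u_5=11/12 ∈ [17/26, 25/26) → index 3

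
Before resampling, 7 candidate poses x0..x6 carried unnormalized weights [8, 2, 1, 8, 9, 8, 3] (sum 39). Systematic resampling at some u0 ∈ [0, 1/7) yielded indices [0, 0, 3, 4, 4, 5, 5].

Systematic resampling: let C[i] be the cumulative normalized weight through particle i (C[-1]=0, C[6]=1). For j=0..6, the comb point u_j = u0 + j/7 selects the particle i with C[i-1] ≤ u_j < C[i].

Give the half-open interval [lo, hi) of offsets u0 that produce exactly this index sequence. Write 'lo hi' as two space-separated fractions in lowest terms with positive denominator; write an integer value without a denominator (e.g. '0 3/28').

C = [8/39, 10/39, 11/39, 19/39, 28/39, 12/13, 1]
j=0 picked index 0: u0 ∈ [0, 8/39)
j=1 picked index 0: u0 ∈ [-1/7, 17/273)
j=2 picked index 3: u0 ∈ [-1/273, 55/273)
j=3 picked index 4: u0 ∈ [16/273, 79/273)
j=4 picked index 4: u0 ∈ [-23/273, 40/273)
j=5 picked index 5: u0 ∈ [1/273, 19/91)
j=6 picked index 5: u0 ∈ [-38/273, 6/91)
intersection: [16/273, 17/273)

16/273 17/273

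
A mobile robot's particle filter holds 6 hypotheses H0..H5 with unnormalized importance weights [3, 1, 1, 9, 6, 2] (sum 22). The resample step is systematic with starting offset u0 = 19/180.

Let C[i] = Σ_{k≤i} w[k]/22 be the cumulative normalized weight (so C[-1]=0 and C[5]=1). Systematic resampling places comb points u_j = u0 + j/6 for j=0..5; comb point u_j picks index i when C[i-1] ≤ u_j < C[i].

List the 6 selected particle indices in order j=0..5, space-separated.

C = [3/22, 2/11, 5/22, 7/11, 10/11, 1]
j=0: u_0=19/180 ∈ [0, 3/22) → index 0
j=1: u_1=49/180 ∈ [5/22, 7/11) → index 3
j=2: u_2=79/180 ∈ [5/22, 7/11) → index 3
j=3: u_3=109/180 ∈ [5/22, 7/11) → index 3
j=4: u_4=139/180 ∈ [7/11, 10/11) → index 4
j=5: u_5=169/180 ∈ [10/11, 1) → index 5

0 3 3 3 4 5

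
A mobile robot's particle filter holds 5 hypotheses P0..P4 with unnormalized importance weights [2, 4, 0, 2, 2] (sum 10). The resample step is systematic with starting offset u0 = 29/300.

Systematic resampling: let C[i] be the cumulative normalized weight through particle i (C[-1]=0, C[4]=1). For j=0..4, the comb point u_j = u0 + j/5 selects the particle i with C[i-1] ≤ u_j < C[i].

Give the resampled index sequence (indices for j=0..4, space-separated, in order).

C = [1/5, 3/5, 3/5, 4/5, 1]
j=0: u_0=29/300 ∈ [0, 1/5) → index 0
j=1: u_1=89/300 ∈ [1/5, 3/5) → index 1
j=2: u_2=149/300 ∈ [1/5, 3/5) → index 1
j=3: u_3=209/300 ∈ [3/5, 4/5) → index 3
j=4: u_4=269/300 ∈ [4/5, 1) → index 4

0 1 1 3 4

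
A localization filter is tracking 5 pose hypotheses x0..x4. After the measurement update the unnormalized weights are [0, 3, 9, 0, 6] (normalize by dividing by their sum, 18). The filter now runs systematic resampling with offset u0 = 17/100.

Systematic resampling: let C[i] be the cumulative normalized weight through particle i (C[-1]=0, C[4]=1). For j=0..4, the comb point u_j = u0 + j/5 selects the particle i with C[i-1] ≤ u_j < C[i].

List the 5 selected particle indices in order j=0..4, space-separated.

C = [0, 1/6, 2/3, 2/3, 1]
j=0: u_0=17/100 ∈ [1/6, 2/3) → index 2
j=1: u_1=37/100 ∈ [1/6, 2/3) → index 2
j=2: u_2=57/100 ∈ [1/6, 2/3) → index 2
j=3: u_3=77/100 ∈ [2/3, 1) → index 4
j=4: u_4=97/100 ∈ [2/3, 1) → index 4

2 2 2 4 4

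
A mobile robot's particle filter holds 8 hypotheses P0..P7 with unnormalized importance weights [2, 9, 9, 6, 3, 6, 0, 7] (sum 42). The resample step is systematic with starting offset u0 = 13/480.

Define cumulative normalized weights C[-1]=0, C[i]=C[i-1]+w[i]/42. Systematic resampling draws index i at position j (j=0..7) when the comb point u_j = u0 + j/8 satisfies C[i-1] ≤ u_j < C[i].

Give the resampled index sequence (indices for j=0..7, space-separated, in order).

C = [1/21, 11/42, 10/21, 13/21, 29/42, 5/6, 5/6, 1]
j=0: u_0=13/480 ∈ [0, 1/21) → index 0
j=1: u_1=73/480 ∈ [1/21, 11/42) → index 1
j=2: u_2=133/480 ∈ [11/42, 10/21) → index 2
j=3: u_3=193/480 ∈ [11/42, 10/21) → index 2
j=4: u_4=253/480 ∈ [10/21, 13/21) → index 3
j=5: u_5=313/480 ∈ [13/21, 29/42) → index 4
j=6: u_6=373/480 ∈ [29/42, 5/6) → index 5
j=7: u_7=433/480 ∈ [5/6, 1) → index 7

0 1 2 2 3 4 5 7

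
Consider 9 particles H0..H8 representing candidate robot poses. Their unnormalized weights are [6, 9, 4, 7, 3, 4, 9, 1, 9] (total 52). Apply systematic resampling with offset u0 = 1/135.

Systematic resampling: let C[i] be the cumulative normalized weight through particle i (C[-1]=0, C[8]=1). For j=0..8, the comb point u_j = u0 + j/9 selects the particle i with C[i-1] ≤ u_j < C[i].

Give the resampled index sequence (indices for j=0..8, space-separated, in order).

0 1 1 2 3 5 6 6 8

C = [3/26, 15/52, 19/52, 1/2, 29/52, 33/52, 21/26, 43/52, 1]
j=0: u_0=1/135 ∈ [0, 3/26) → index 0
j=1: u_1=16/135 ∈ [3/26, 15/52) → index 1
j=2: u_2=31/135 ∈ [3/26, 15/52) → index 1
j=3: u_3=46/135 ∈ [15/52, 19/52) → index 2
j=4: u_4=61/135 ∈ [19/52, 1/2) → index 3
j=5: u_5=76/135 ∈ [29/52, 33/52) → index 5
j=6: u_6=91/135 ∈ [33/52, 21/26) → index 6
j=7: u_7=106/135 ∈ [33/52, 21/26) → index 6
j=8: u_8=121/135 ∈ [43/52, 1) → index 8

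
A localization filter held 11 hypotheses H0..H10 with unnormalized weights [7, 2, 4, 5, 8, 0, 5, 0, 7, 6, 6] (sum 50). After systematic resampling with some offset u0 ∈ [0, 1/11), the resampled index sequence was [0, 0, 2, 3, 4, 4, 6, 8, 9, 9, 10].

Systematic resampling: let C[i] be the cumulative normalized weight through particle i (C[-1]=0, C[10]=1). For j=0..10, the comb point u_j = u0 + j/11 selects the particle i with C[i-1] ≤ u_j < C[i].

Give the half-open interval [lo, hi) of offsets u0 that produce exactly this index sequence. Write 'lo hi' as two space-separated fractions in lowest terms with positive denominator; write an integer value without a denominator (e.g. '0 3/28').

C = [7/50, 9/50, 13/50, 9/25, 13/25, 13/25, 31/50, 31/50, 19/25, 22/25, 1]
j=0 picked index 0: u0 ∈ [0, 7/50)
j=1 picked index 0: u0 ∈ [-1/11, 27/550)
j=2 picked index 2: u0 ∈ [-1/550, 43/550)
j=3 picked index 3: u0 ∈ [-7/550, 24/275)
j=4 picked index 4: u0 ∈ [-1/275, 43/275)
j=5 picked index 4: u0 ∈ [-26/275, 18/275)
j=6 picked index 6: u0 ∈ [-7/275, 41/550)
j=7 picked index 8: u0 ∈ [-9/550, 34/275)
j=8 picked index 9: u0 ∈ [9/275, 42/275)
j=9 picked index 9: u0 ∈ [-16/275, 17/275)
j=10 picked index 10: u0 ∈ [-8/275, 1/11)
intersection: [9/275, 27/550)

9/275 27/550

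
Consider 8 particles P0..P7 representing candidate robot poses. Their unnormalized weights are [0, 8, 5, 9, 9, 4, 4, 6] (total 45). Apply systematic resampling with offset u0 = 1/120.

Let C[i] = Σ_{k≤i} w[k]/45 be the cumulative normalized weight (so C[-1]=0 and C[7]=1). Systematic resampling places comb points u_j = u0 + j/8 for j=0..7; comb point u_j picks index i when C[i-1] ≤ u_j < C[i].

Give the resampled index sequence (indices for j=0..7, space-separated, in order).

C = [0, 8/45, 13/45, 22/45, 31/45, 7/9, 13/15, 1]
j=0: u_0=1/120 ∈ [0, 8/45) → index 1
j=1: u_1=2/15 ∈ [0, 8/45) → index 1
j=2: u_2=31/120 ∈ [8/45, 13/45) → index 2
j=3: u_3=23/60 ∈ [13/45, 22/45) → index 3
j=4: u_4=61/120 ∈ [22/45, 31/45) → index 4
j=5: u_5=19/30 ∈ [22/45, 31/45) → index 4
j=6: u_6=91/120 ∈ [31/45, 7/9) → index 5
j=7: u_7=53/60 ∈ [13/15, 1) → index 7

1 1 2 3 4 4 5 7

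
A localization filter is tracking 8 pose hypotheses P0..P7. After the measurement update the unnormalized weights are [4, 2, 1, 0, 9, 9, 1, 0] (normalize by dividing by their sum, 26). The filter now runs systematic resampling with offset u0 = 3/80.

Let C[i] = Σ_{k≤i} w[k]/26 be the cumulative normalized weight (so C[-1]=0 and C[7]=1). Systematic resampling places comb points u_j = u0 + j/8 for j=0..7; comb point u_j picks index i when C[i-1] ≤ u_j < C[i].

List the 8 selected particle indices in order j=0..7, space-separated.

C = [2/13, 3/13, 7/26, 7/26, 8/13, 25/26, 1, 1]
j=0: u_0=3/80 ∈ [0, 2/13) → index 0
j=1: u_1=13/80 ∈ [2/13, 3/13) → index 1
j=2: u_2=23/80 ∈ [7/26, 8/13) → index 4
j=3: u_3=33/80 ∈ [7/26, 8/13) → index 4
j=4: u_4=43/80 ∈ [7/26, 8/13) → index 4
j=5: u_5=53/80 ∈ [8/13, 25/26) → index 5
j=6: u_6=63/80 ∈ [8/13, 25/26) → index 5
j=7: u_7=73/80 ∈ [8/13, 25/26) → index 5

0 1 4 4 4 5 5 5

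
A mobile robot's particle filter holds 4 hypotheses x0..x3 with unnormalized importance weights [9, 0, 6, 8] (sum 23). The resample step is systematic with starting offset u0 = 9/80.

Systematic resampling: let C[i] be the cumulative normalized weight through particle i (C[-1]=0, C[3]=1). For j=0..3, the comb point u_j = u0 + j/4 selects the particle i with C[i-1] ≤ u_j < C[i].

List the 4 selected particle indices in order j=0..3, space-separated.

C = [9/23, 9/23, 15/23, 1]
j=0: u_0=9/80 ∈ [0, 9/23) → index 0
j=1: u_1=29/80 ∈ [0, 9/23) → index 0
j=2: u_2=49/80 ∈ [9/23, 15/23) → index 2
j=3: u_3=69/80 ∈ [15/23, 1) → index 3

0 0 2 3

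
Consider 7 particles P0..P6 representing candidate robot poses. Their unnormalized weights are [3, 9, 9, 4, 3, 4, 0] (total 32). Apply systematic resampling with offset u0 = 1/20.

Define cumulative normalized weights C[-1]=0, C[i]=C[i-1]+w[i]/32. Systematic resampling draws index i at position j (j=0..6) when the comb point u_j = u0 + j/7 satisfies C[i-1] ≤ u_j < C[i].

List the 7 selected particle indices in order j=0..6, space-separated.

0 1 1 2 2 3 5

C = [3/32, 3/8, 21/32, 25/32, 7/8, 1, 1]
j=0: u_0=1/20 ∈ [0, 3/32) → index 0
j=1: u_1=27/140 ∈ [3/32, 3/8) → index 1
j=2: u_2=47/140 ∈ [3/32, 3/8) → index 1
j=3: u_3=67/140 ∈ [3/8, 21/32) → index 2
j=4: u_4=87/140 ∈ [3/8, 21/32) → index 2
j=5: u_5=107/140 ∈ [21/32, 25/32) → index 3
j=6: u_6=127/140 ∈ [7/8, 1) → index 5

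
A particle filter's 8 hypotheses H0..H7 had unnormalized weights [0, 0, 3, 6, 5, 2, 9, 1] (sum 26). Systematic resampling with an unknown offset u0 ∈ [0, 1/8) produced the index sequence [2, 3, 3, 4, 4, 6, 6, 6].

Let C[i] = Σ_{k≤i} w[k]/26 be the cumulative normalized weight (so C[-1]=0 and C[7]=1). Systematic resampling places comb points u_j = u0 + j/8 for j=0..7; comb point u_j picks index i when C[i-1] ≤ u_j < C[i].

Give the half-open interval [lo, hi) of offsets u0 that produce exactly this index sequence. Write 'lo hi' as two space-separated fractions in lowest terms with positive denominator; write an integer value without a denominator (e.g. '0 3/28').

0 1/26

C = [0, 0, 3/26, 9/26, 7/13, 8/13, 25/26, 1]
j=0 picked index 2: u0 ∈ [0, 3/26)
j=1 picked index 3: u0 ∈ [-1/104, 23/104)
j=2 picked index 3: u0 ∈ [-7/52, 5/52)
j=3 picked index 4: u0 ∈ [-3/104, 17/104)
j=4 picked index 4: u0 ∈ [-2/13, 1/26)
j=5 picked index 6: u0 ∈ [-1/104, 35/104)
j=6 picked index 6: u0 ∈ [-7/52, 11/52)
j=7 picked index 6: u0 ∈ [-27/104, 9/104)
intersection: [0, 1/26)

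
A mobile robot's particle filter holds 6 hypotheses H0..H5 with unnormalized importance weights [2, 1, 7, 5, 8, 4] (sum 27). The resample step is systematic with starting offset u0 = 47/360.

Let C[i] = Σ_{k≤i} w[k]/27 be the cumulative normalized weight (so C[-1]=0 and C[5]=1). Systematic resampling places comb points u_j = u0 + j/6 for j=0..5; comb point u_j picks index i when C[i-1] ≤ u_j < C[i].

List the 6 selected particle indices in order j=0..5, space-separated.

C = [2/27, 1/9, 10/27, 5/9, 23/27, 1]
j=0: u_0=47/360 ∈ [1/9, 10/27) → index 2
j=1: u_1=107/360 ∈ [1/9, 10/27) → index 2
j=2: u_2=167/360 ∈ [10/27, 5/9) → index 3
j=3: u_3=227/360 ∈ [5/9, 23/27) → index 4
j=4: u_4=287/360 ∈ [5/9, 23/27) → index 4
j=5: u_5=347/360 ∈ [23/27, 1) → index 5

2 2 3 4 4 5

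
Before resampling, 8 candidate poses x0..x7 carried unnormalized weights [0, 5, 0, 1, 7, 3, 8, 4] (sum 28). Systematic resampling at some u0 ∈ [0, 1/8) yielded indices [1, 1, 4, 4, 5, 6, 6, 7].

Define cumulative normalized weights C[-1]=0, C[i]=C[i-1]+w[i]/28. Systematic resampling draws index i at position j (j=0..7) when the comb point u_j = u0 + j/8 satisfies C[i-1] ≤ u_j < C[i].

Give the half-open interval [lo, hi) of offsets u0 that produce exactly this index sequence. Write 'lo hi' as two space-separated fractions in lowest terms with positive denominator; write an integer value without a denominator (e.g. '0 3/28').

C = [0, 5/28, 5/28, 3/14, 13/28, 4/7, 6/7, 1]
j=0 picked index 1: u0 ∈ [0, 5/28)
j=1 picked index 1: u0 ∈ [-1/8, 3/56)
j=2 picked index 4: u0 ∈ [-1/28, 3/14)
j=3 picked index 4: u0 ∈ [-9/56, 5/56)
j=4 picked index 5: u0 ∈ [-1/28, 1/14)
j=5 picked index 6: u0 ∈ [-3/56, 13/56)
j=6 picked index 6: u0 ∈ [-5/28, 3/28)
j=7 picked index 7: u0 ∈ [-1/56, 1/8)
intersection: [0, 3/56)

0 3/56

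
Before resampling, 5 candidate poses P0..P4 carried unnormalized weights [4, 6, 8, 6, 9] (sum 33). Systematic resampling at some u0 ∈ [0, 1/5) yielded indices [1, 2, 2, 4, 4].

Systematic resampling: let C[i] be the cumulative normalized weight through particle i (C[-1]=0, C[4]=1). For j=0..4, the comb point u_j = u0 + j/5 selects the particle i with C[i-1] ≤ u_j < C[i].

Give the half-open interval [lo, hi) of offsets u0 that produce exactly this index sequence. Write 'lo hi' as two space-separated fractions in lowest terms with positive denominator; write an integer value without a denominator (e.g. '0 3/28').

7/55 8/55

C = [4/33, 10/33, 6/11, 8/11, 1]
j=0 picked index 1: u0 ∈ [4/33, 10/33)
j=1 picked index 2: u0 ∈ [17/165, 19/55)
j=2 picked index 2: u0 ∈ [-16/165, 8/55)
j=3 picked index 4: u0 ∈ [7/55, 2/5)
j=4 picked index 4: u0 ∈ [-4/55, 1/5)
intersection: [7/55, 8/55)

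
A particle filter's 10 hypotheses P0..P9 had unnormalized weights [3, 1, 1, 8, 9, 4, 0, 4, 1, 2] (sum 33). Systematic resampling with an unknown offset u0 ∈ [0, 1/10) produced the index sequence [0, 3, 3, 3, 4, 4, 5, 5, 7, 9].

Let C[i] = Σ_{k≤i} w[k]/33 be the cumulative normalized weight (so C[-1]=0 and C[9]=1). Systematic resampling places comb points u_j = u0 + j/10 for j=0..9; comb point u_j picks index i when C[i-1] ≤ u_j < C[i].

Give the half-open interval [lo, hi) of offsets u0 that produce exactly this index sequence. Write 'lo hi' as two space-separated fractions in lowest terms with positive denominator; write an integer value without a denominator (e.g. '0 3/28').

1/15 29/330

C = [1/11, 4/33, 5/33, 13/33, 2/3, 26/33, 26/33, 10/11, 31/33, 1]
j=0 picked index 0: u0 ∈ [0, 1/11)
j=1 picked index 3: u0 ∈ [17/330, 97/330)
j=2 picked index 3: u0 ∈ [-8/165, 32/165)
j=3 picked index 3: u0 ∈ [-49/330, 31/330)
j=4 picked index 4: u0 ∈ [-1/165, 4/15)
j=5 picked index 4: u0 ∈ [-7/66, 1/6)
j=6 picked index 5: u0 ∈ [1/15, 31/165)
j=7 picked index 5: u0 ∈ [-1/30, 29/330)
j=8 picked index 7: u0 ∈ [-2/165, 6/55)
j=9 picked index 9: u0 ∈ [13/330, 1/10)
intersection: [1/15, 29/330)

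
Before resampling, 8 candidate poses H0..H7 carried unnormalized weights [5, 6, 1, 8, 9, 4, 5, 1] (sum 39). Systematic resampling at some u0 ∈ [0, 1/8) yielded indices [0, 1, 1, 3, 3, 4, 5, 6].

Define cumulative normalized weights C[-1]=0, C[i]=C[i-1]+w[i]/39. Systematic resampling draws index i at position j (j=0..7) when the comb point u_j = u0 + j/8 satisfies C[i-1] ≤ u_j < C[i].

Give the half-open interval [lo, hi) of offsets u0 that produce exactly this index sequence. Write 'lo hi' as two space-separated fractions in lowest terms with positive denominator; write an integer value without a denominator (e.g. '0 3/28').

1/312 1/78

C = [5/39, 11/39, 4/13, 20/39, 29/39, 11/13, 38/39, 1]
j=0 picked index 0: u0 ∈ [0, 5/39)
j=1 picked index 1: u0 ∈ [1/312, 49/312)
j=2 picked index 1: u0 ∈ [-19/156, 5/156)
j=3 picked index 3: u0 ∈ [-7/104, 43/312)
j=4 picked index 3: u0 ∈ [-5/26, 1/78)
j=5 picked index 4: u0 ∈ [-35/312, 37/312)
j=6 picked index 5: u0 ∈ [-1/156, 5/52)
j=7 picked index 6: u0 ∈ [-3/104, 31/312)
intersection: [1/312, 1/78)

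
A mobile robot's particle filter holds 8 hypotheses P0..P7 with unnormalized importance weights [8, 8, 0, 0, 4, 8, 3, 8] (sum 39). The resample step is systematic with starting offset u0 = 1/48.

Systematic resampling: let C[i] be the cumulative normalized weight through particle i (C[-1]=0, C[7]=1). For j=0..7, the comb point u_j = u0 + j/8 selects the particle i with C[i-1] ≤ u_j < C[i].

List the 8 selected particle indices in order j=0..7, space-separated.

C = [8/39, 16/39, 16/39, 16/39, 20/39, 28/39, 31/39, 1]
j=0: u_0=1/48 ∈ [0, 8/39) → index 0
j=1: u_1=7/48 ∈ [0, 8/39) → index 0
j=2: u_2=13/48 ∈ [8/39, 16/39) → index 1
j=3: u_3=19/48 ∈ [8/39, 16/39) → index 1
j=4: u_4=25/48 ∈ [20/39, 28/39) → index 5
j=5: u_5=31/48 ∈ [20/39, 28/39) → index 5
j=6: u_6=37/48 ∈ [28/39, 31/39) → index 6
j=7: u_7=43/48 ∈ [31/39, 1) → index 7

0 0 1 1 5 5 6 7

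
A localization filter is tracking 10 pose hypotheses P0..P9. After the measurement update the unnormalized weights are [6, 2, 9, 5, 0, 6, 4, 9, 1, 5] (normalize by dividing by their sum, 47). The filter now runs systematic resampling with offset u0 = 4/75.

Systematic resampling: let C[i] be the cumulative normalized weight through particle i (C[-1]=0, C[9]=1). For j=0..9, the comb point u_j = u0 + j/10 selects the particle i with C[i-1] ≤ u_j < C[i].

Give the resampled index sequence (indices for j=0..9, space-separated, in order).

C = [6/47, 8/47, 17/47, 22/47, 22/47, 28/47, 32/47, 41/47, 42/47, 1]
j=0: u_0=4/75 ∈ [0, 6/47) → index 0
j=1: u_1=23/150 ∈ [6/47, 8/47) → index 1
j=2: u_2=19/75 ∈ [8/47, 17/47) → index 2
j=3: u_3=53/150 ∈ [8/47, 17/47) → index 2
j=4: u_4=34/75 ∈ [17/47, 22/47) → index 3
j=5: u_5=83/150 ∈ [22/47, 28/47) → index 5
j=6: u_6=49/75 ∈ [28/47, 32/47) → index 6
j=7: u_7=113/150 ∈ [32/47, 41/47) → index 7
j=8: u_8=64/75 ∈ [32/47, 41/47) → index 7
j=9: u_9=143/150 ∈ [42/47, 1) → index 9

0 1 2 2 3 5 6 7 7 9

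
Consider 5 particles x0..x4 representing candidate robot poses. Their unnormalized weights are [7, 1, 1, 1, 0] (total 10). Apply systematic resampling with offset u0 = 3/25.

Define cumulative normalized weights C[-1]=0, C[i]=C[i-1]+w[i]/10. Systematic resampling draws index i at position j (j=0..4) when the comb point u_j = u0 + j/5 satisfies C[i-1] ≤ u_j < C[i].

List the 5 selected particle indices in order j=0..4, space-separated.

C = [7/10, 4/5, 9/10, 1, 1]
j=0: u_0=3/25 ∈ [0, 7/10) → index 0
j=1: u_1=8/25 ∈ [0, 7/10) → index 0
j=2: u_2=13/25 ∈ [0, 7/10) → index 0
j=3: u_3=18/25 ∈ [7/10, 4/5) → index 1
j=4: u_4=23/25 ∈ [9/10, 1) → index 3

0 0 0 1 3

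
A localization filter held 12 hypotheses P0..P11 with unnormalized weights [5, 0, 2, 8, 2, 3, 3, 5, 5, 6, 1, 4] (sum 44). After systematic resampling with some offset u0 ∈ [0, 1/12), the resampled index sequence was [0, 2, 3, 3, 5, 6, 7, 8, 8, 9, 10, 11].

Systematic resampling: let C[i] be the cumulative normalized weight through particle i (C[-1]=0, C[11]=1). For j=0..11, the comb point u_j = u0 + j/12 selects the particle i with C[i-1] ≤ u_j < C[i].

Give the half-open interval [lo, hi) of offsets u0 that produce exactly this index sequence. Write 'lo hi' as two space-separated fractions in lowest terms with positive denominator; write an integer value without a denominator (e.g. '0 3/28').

7/132 5/66

C = [5/44, 5/44, 7/44, 15/44, 17/44, 5/11, 23/44, 7/11, 3/4, 39/44, 10/11, 1]
j=0 picked index 0: u0 ∈ [0, 5/44)
j=1 picked index 2: u0 ∈ [1/33, 5/66)
j=2 picked index 3: u0 ∈ [-1/132, 23/132)
j=3 picked index 3: u0 ∈ [-1/11, 1/11)
j=4 picked index 5: u0 ∈ [7/132, 4/33)
j=5 picked index 6: u0 ∈ [5/132, 7/66)
j=6 picked index 7: u0 ∈ [1/44, 3/22)
j=7 picked index 8: u0 ∈ [7/132, 1/6)
j=8 picked index 8: u0 ∈ [-1/33, 1/12)
j=9 picked index 9: u0 ∈ [0, 3/22)
j=10 picked index 10: u0 ∈ [7/132, 5/66)
j=11 picked index 11: u0 ∈ [-1/132, 1/12)
intersection: [7/132, 5/66)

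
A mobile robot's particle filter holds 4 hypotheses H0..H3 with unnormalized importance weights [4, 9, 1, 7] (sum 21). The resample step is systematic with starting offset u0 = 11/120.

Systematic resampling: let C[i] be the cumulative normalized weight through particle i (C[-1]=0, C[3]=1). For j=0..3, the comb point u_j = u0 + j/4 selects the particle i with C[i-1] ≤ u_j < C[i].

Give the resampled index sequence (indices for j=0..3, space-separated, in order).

C = [4/21, 13/21, 2/3, 1]
j=0: u_0=11/120 ∈ [0, 4/21) → index 0
j=1: u_1=41/120 ∈ [4/21, 13/21) → index 1
j=2: u_2=71/120 ∈ [4/21, 13/21) → index 1
j=3: u_3=101/120 ∈ [2/3, 1) → index 3

0 1 1 3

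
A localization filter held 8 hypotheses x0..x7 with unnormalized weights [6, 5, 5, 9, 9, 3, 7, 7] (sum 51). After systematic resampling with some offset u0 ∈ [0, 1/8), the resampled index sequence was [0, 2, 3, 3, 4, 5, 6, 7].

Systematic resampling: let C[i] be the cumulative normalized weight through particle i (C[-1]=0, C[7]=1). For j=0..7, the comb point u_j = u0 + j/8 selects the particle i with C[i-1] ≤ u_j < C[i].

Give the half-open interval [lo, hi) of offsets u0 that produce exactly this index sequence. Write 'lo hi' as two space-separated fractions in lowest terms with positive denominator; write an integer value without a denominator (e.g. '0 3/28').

37/408 41/408

C = [2/17, 11/51, 16/51, 25/51, 2/3, 37/51, 44/51, 1]
j=0 picked index 0: u0 ∈ [0, 2/17)
j=1 picked index 2: u0 ∈ [37/408, 77/408)
j=2 picked index 3: u0 ∈ [13/204, 49/204)
j=3 picked index 3: u0 ∈ [-25/408, 47/408)
j=4 picked index 4: u0 ∈ [-1/102, 1/6)
j=5 picked index 5: u0 ∈ [1/24, 41/408)
j=6 picked index 6: u0 ∈ [-5/204, 23/204)
j=7 picked index 7: u0 ∈ [-5/408, 1/8)
intersection: [37/408, 41/408)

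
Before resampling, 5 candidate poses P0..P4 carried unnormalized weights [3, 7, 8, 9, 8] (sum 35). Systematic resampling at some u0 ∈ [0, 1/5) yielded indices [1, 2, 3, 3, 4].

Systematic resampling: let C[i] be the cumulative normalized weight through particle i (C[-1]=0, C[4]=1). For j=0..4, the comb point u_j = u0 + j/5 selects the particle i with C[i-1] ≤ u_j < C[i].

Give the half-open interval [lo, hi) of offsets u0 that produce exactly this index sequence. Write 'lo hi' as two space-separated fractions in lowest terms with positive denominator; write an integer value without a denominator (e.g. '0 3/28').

C = [3/35, 2/7, 18/35, 27/35, 1]
j=0 picked index 1: u0 ∈ [3/35, 2/7)
j=1 picked index 2: u0 ∈ [3/35, 11/35)
j=2 picked index 3: u0 ∈ [4/35, 13/35)
j=3 picked index 3: u0 ∈ [-3/35, 6/35)
j=4 picked index 4: u0 ∈ [-1/35, 1/5)
intersection: [4/35, 6/35)

4/35 6/35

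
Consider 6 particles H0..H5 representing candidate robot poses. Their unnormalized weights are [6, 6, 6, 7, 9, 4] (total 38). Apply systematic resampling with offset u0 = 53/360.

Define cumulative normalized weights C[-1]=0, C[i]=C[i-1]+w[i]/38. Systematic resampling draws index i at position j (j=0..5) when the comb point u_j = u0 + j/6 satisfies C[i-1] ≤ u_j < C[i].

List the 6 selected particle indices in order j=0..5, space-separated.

C = [3/19, 6/19, 9/19, 25/38, 17/19, 1]
j=0: u_0=53/360 ∈ [0, 3/19) → index 0
j=1: u_1=113/360 ∈ [3/19, 6/19) → index 1
j=2: u_2=173/360 ∈ [9/19, 25/38) → index 3
j=3: u_3=233/360 ∈ [9/19, 25/38) → index 3
j=4: u_4=293/360 ∈ [25/38, 17/19) → index 4
j=5: u_5=353/360 ∈ [17/19, 1) → index 5

0 1 3 3 4 5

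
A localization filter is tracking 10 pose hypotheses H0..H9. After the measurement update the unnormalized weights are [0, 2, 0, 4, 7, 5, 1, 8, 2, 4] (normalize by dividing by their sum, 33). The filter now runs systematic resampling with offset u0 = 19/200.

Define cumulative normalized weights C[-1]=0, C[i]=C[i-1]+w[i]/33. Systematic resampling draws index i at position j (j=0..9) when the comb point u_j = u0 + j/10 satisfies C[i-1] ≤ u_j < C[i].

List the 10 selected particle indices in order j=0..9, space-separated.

C = [0, 2/33, 2/33, 2/11, 13/33, 6/11, 19/33, 9/11, 29/33, 1]
j=0: u_0=19/200 ∈ [2/33, 2/11) → index 3
j=1: u_1=39/200 ∈ [2/11, 13/33) → index 4
j=2: u_2=59/200 ∈ [2/11, 13/33) → index 4
j=3: u_3=79/200 ∈ [13/33, 6/11) → index 5
j=4: u_4=99/200 ∈ [13/33, 6/11) → index 5
j=5: u_5=119/200 ∈ [19/33, 9/11) → index 7
j=6: u_6=139/200 ∈ [19/33, 9/11) → index 7
j=7: u_7=159/200 ∈ [19/33, 9/11) → index 7
j=8: u_8=179/200 ∈ [29/33, 1) → index 9
j=9: u_9=199/200 ∈ [29/33, 1) → index 9

3 4 4 5 5 7 7 7 9 9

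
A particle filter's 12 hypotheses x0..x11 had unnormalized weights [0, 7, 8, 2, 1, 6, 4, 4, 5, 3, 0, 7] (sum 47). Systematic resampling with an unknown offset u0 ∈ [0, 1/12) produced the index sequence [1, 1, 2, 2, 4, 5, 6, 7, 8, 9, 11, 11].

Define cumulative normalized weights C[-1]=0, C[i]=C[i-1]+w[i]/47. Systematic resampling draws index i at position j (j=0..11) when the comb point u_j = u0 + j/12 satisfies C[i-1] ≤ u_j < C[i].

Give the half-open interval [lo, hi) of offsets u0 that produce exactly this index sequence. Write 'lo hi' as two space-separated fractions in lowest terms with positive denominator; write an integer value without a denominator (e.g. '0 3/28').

7/188 7/141

C = [0, 7/47, 15/47, 17/47, 18/47, 24/47, 28/47, 32/47, 37/47, 40/47, 40/47, 1]
j=0 picked index 1: u0 ∈ [0, 7/47)
j=1 picked index 1: u0 ∈ [-1/12, 37/564)
j=2 picked index 2: u0 ∈ [-5/282, 43/282)
j=3 picked index 2: u0 ∈ [-19/188, 13/188)
j=4 picked index 4: u0 ∈ [4/141, 7/141)
j=5 picked index 5: u0 ∈ [-19/564, 53/564)
j=6 picked index 6: u0 ∈ [1/94, 9/94)
j=7 picked index 7: u0 ∈ [7/564, 55/564)
j=8 picked index 8: u0 ∈ [2/141, 17/141)
j=9 picked index 9: u0 ∈ [7/188, 19/188)
j=10 picked index 11: u0 ∈ [5/282, 1/6)
j=11 picked index 11: u0 ∈ [-37/564, 1/12)
intersection: [7/188, 7/141)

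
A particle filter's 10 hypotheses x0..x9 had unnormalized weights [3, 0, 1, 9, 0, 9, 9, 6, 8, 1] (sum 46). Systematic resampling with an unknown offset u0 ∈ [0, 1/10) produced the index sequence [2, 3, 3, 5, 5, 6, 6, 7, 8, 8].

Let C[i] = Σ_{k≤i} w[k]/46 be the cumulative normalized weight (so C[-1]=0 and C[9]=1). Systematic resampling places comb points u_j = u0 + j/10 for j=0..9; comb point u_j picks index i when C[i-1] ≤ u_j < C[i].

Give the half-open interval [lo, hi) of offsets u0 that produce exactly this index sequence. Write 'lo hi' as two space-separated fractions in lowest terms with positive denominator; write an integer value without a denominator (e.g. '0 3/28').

C = [3/46, 3/46, 2/23, 13/46, 13/46, 11/23, 31/46, 37/46, 45/46, 1]
j=0 picked index 2: u0 ∈ [3/46, 2/23)
j=1 picked index 3: u0 ∈ [-3/230, 21/115)
j=2 picked index 3: u0 ∈ [-13/115, 19/230)
j=3 picked index 5: u0 ∈ [-2/115, 41/230)
j=4 picked index 5: u0 ∈ [-27/230, 9/115)
j=5 picked index 6: u0 ∈ [-1/46, 4/23)
j=6 picked index 6: u0 ∈ [-14/115, 17/230)
j=7 picked index 7: u0 ∈ [-3/115, 12/115)
j=8 picked index 8: u0 ∈ [1/230, 41/230)
j=9 picked index 8: u0 ∈ [-11/115, 9/115)
intersection: [3/46, 17/230)

3/46 17/230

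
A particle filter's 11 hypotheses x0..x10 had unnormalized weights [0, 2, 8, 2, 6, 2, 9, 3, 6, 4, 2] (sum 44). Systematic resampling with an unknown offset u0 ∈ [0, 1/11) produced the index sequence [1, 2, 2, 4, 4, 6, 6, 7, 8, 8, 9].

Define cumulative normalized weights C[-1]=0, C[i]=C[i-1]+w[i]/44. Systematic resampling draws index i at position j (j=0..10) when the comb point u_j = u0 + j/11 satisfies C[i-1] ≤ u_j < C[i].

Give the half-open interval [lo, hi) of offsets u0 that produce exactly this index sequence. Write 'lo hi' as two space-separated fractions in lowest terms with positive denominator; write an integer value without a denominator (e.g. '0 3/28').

1/44 1/22

C = [0, 1/22, 5/22, 3/11, 9/22, 5/11, 29/44, 8/11, 19/22, 21/22, 1]
j=0 picked index 1: u0 ∈ [0, 1/22)
j=1 picked index 2: u0 ∈ [-1/22, 3/22)
j=2 picked index 2: u0 ∈ [-3/22, 1/22)
j=3 picked index 4: u0 ∈ [0, 3/22)
j=4 picked index 4: u0 ∈ [-1/11, 1/22)
j=5 picked index 6: u0 ∈ [0, 9/44)
j=6 picked index 6: u0 ∈ [-1/11, 5/44)
j=7 picked index 7: u0 ∈ [1/44, 1/11)
j=8 picked index 8: u0 ∈ [0, 3/22)
j=9 picked index 8: u0 ∈ [-1/11, 1/22)
j=10 picked index 9: u0 ∈ [-1/22, 1/22)
intersection: [1/44, 1/22)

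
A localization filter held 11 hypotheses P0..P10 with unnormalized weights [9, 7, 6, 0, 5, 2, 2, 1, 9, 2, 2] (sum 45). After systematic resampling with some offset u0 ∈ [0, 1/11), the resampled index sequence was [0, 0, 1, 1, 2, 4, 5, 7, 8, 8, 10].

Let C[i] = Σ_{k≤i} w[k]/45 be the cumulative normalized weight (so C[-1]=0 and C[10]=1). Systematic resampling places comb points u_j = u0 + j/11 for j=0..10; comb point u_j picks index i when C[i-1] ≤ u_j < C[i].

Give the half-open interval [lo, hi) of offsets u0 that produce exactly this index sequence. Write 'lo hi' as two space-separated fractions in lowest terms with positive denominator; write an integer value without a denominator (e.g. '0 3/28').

C = [1/5, 16/45, 22/45, 22/45, 3/5, 29/45, 31/45, 32/45, 41/45, 43/45, 1]
j=0 picked index 0: u0 ∈ [0, 1/5)
j=1 picked index 0: u0 ∈ [-1/11, 6/55)
j=2 picked index 1: u0 ∈ [1/55, 86/495)
j=3 picked index 1: u0 ∈ [-4/55, 41/495)
j=4 picked index 2: u0 ∈ [-4/495, 62/495)
j=5 picked index 4: u0 ∈ [17/495, 8/55)
j=6 picked index 5: u0 ∈ [3/55, 49/495)
j=7 picked index 7: u0 ∈ [26/495, 37/495)
j=8 picked index 8: u0 ∈ [-8/495, 91/495)
j=9 picked index 8: u0 ∈ [-53/495, 46/495)
j=10 picked index 10: u0 ∈ [23/495, 1/11)
intersection: [3/55, 37/495)

3/55 37/495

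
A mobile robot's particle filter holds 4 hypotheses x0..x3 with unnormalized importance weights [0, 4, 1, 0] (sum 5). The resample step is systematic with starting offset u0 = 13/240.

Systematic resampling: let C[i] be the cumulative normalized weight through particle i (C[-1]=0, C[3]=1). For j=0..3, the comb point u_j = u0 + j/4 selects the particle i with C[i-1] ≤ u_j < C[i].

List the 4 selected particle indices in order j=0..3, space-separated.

C = [0, 4/5, 1, 1]
j=0: u_0=13/240 ∈ [0, 4/5) → index 1
j=1: u_1=73/240 ∈ [0, 4/5) → index 1
j=2: u_2=133/240 ∈ [0, 4/5) → index 1
j=3: u_3=193/240 ∈ [4/5, 1) → index 2

1 1 1 2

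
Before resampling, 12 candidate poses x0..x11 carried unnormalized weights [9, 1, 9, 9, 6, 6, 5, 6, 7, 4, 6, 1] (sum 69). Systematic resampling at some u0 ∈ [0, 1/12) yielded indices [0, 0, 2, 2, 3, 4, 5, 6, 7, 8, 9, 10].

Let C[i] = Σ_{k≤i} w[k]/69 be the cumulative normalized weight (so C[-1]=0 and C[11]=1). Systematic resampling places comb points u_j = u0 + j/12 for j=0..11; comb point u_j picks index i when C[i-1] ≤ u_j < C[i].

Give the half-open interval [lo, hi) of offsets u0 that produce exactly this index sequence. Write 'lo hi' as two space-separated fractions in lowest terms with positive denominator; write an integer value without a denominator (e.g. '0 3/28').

1/138 7/276

C = [3/23, 10/69, 19/69, 28/69, 34/69, 40/69, 15/23, 17/23, 58/69, 62/69, 68/69, 1]
j=0 picked index 0: u0 ∈ [0, 3/23)
j=1 picked index 0: u0 ∈ [-1/12, 13/276)
j=2 picked index 2: u0 ∈ [-1/46, 5/46)
j=3 picked index 2: u0 ∈ [-29/276, 7/276)
j=4 picked index 3: u0 ∈ [-4/69, 5/69)
j=5 picked index 4: u0 ∈ [-1/92, 7/92)
j=6 picked index 5: u0 ∈ [-1/138, 11/138)
j=7 picked index 6: u0 ∈ [-1/276, 19/276)
j=8 picked index 7: u0 ∈ [-1/69, 5/69)
j=9 picked index 8: u0 ∈ [-1/92, 25/276)
j=10 picked index 9: u0 ∈ [1/138, 3/46)
j=11 picked index 10: u0 ∈ [-5/276, 19/276)
intersection: [1/138, 7/276)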